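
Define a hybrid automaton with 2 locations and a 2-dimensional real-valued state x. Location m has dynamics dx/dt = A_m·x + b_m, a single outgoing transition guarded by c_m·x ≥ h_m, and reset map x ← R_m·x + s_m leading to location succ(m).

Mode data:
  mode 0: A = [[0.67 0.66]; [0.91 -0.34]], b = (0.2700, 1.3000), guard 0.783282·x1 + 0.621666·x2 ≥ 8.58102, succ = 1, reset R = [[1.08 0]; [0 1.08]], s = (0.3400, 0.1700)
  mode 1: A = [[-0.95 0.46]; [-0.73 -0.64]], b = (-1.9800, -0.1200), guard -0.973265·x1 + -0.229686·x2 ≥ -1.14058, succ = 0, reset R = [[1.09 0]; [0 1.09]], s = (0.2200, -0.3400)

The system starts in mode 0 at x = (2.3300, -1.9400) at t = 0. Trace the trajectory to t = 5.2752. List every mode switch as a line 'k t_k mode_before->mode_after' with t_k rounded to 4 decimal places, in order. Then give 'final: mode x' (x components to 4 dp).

Mode 0: guard c·x = 8.5810 hit at Δt = 1.3992 (t = 1.3992), x⁻ = (7.3896, 4.4926) → reset → x⁺ = (8.3208, 5.0220), jump to mode 1
Mode 1: guard c·x = -1.1406 hit at Δt = 1.2961 (t = 2.6953), x⁻ = (1.2640, -0.3902) → reset → x⁺ = (1.5977, -0.7653), jump to mode 0
Mode 0: guard c·x = 8.5810 hit at Δt = 1.4684 (t = 4.1637), x⁻ = (7.0604, 4.9074) → reset → x⁺ = (7.9652, 5.4700), jump to mode 1
Mode 1: flow for 1.1115 to horizon, guard not reached → x = (1.9268, 0.1033)

1 1.3992 0->1
2 2.6953 1->0
3 4.1637 0->1
final: 1 1.9268 0.1033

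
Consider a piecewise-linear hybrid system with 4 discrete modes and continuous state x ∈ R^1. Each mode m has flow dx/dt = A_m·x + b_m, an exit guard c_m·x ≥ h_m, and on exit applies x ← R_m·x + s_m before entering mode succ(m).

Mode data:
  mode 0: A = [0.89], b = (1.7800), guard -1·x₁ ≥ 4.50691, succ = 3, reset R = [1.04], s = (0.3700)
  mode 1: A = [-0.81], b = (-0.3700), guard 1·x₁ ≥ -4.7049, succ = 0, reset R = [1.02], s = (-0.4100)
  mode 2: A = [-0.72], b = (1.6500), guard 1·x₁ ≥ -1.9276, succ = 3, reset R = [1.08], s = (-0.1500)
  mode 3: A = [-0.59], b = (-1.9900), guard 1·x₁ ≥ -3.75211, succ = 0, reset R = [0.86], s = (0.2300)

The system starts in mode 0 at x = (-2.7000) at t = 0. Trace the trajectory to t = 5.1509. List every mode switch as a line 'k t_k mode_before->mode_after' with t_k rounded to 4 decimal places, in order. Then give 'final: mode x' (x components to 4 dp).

Mode 0: guard c·x = 4.5069 hit at Δt = 1.4334 (t = 1.4334), x⁻ = (-4.5069) → reset → x⁺ = (-4.3172), jump to mode 3
Mode 3: guard c·x = -3.7521 hit at Δt = 1.5463 (t = 2.9797), x⁻ = (-3.7521) → reset → x⁺ = (-2.9968), jump to mode 0
Mode 0: guard c·x = 4.5069 hit at Δt = 1.0362 (t = 4.0159), x⁻ = (-4.5069) → reset → x⁺ = (-4.3172), jump to mode 3
Mode 3: flow for 1.1350 to horizon, guard not reached → x = (-3.8563)

1 1.4334 0->3
2 2.9797 3->0
3 4.0159 0->3
final: 3 -3.8563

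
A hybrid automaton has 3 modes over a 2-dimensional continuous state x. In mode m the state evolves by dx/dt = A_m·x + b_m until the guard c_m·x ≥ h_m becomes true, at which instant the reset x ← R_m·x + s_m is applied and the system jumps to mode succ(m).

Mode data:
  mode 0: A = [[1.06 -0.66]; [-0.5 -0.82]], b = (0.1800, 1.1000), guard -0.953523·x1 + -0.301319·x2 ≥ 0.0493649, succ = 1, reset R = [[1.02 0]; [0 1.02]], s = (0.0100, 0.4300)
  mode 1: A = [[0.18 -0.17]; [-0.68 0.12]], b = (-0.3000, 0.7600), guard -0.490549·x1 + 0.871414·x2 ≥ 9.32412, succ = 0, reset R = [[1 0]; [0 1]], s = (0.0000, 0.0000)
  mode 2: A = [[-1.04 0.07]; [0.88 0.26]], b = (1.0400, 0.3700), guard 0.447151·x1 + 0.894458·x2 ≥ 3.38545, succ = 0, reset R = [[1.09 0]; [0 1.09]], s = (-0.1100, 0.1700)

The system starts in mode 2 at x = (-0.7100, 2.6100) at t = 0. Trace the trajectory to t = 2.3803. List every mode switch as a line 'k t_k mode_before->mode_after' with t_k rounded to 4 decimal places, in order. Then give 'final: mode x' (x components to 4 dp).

Mode 2: guard c·x = 3.3855 hit at Δt = 0.8724 (t = 0.8724), x⁻ = (0.4331, 3.5684) → reset → x⁺ = (0.3621, 4.0595), jump to mode 0
Mode 0: guard c·x = 0.0494 hit at Δt = 0.5695 (t = 1.4419), x⁻ = (-1.0394, 3.1254) → reset → x⁺ = (-1.0502, 3.6180), jump to mode 1
Mode 1: flow for 0.9384 to horizon, guard not reached → x = (-2.3571, 5.9136)

1 0.8724 2->0
2 1.4419 0->1
final: 1 -2.3571 5.9136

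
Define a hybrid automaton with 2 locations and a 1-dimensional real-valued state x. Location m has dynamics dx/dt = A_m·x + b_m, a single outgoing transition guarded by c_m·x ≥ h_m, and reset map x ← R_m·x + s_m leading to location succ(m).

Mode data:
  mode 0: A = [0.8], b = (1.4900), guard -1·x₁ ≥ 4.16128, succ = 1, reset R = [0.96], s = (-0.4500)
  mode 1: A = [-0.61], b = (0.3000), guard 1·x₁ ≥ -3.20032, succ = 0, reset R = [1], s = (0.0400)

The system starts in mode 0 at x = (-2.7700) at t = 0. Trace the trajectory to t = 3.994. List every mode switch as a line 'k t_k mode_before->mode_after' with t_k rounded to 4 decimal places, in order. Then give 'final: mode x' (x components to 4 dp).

1 1.1618 0->1
2 1.6380 1->0
3 2.3526 0->1
4 2.8288 1->0
5 3.5434 0->1
final: 1 -3.2585

Mode 0: guard c·x = 4.1613 hit at Δt = 1.1618 (t = 1.1618), x⁻ = (-4.1613) → reset → x⁺ = (-4.4448), jump to mode 1
Mode 1: guard c·x = -3.2003 hit at Δt = 0.4762 (t = 1.6380), x⁻ = (-3.2003) → reset → x⁺ = (-3.1603), jump to mode 0
Mode 0: guard c·x = 4.1613 hit at Δt = 0.7146 (t = 2.3526), x⁻ = (-4.1613) → reset → x⁺ = (-4.4448), jump to mode 1
Mode 1: guard c·x = -3.2003 hit at Δt = 0.4762 (t = 2.8288), x⁻ = (-3.2003) → reset → x⁺ = (-3.1603), jump to mode 0
Mode 0: guard c·x = 4.1613 hit at Δt = 0.7146 (t = 3.5434), x⁻ = (-4.1613) → reset → x⁺ = (-4.4448), jump to mode 1
Mode 1: flow for 0.4506 to horizon, guard not reached → x = (-3.2585)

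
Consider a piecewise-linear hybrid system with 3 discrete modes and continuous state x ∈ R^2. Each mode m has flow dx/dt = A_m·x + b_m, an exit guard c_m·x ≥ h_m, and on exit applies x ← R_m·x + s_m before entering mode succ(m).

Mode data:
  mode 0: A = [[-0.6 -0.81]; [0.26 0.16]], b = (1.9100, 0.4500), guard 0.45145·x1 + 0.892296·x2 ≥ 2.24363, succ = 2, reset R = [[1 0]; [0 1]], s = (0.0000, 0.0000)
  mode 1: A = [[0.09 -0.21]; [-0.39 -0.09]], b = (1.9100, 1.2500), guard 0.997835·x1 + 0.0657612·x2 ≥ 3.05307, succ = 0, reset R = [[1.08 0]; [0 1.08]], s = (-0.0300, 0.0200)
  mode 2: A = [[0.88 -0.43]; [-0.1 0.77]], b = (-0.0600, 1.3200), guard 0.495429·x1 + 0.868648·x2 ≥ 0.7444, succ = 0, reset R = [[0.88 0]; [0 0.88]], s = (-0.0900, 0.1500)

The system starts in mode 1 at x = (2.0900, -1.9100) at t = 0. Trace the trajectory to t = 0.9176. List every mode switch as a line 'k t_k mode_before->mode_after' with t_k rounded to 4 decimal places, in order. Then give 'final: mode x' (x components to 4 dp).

1 0.4292 1->0
final: 0 3.8848 -1.3015

Mode 1: guard c·x = 3.0531 hit at Δt = 0.4292 (t = 0.4292), x⁻ = (3.1746, -1.7438) → reset → x⁺ = (3.3986, -1.8633), jump to mode 0
Mode 0: flow for 0.4884 to horizon, guard not reached → x = (3.8848, -1.3015)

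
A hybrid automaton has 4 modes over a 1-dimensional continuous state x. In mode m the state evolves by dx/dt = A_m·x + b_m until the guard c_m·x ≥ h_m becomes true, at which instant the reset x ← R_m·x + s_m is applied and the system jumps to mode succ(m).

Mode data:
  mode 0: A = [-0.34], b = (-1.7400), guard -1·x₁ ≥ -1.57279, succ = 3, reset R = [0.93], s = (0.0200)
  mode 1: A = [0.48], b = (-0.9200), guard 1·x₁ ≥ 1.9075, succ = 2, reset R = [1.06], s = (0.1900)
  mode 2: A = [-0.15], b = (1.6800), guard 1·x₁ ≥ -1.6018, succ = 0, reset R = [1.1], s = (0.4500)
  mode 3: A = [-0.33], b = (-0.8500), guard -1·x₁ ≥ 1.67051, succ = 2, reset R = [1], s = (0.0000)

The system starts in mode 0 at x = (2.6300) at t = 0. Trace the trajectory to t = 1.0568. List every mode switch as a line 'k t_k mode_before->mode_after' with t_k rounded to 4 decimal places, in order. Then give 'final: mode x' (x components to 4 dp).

1 0.4315 0->3
final: 3 0.7260

Mode 0: guard c·x = -1.5728 hit at Δt = 0.4315 (t = 0.4315), x⁻ = (1.5728) → reset → x⁺ = (1.4827), jump to mode 3
Mode 3: flow for 0.6253 to horizon, guard not reached → x = (0.7260)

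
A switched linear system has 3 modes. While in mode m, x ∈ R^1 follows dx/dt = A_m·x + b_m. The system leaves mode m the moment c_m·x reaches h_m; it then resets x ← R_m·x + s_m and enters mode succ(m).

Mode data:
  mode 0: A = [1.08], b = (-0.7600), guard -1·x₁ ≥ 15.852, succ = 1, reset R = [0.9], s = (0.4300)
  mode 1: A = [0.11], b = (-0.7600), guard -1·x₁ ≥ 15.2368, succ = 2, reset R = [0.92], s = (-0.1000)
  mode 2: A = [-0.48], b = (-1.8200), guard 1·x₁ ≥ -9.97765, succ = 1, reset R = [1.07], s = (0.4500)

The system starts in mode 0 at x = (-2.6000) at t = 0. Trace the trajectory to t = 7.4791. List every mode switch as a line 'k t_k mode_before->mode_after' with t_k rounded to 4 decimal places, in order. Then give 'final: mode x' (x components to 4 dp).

1 1.4923 0->1
2 2.0860 1->2
3 3.1535 2->1
4 5.4855 1->2
5 6.5529 2->1
final: 1 -12.0638

Mode 0: guard c·x = 15.8520 hit at Δt = 1.4923 (t = 1.4923), x⁻ = (-15.8520) → reset → x⁺ = (-13.8368), jump to mode 1
Mode 1: guard c·x = 15.2368 hit at Δt = 0.5937 (t = 2.0860), x⁻ = (-15.2368) → reset → x⁺ = (-14.1179), jump to mode 2
Mode 2: guard c·x = -9.9777 hit at Δt = 1.0675 (t = 3.1535), x⁻ = (-9.9777) → reset → x⁺ = (-10.2261), jump to mode 1
Mode 1: guard c·x = 15.2368 hit at Δt = 2.3320 (t = 5.4855), x⁻ = (-15.2368) → reset → x⁺ = (-14.1179), jump to mode 2
Mode 2: guard c·x = -9.9777 hit at Δt = 1.0675 (t = 6.5529), x⁻ = (-9.9777) → reset → x⁺ = (-10.2261), jump to mode 1
Mode 1: flow for 0.9262 to horizon, guard not reached → x = (-12.0638)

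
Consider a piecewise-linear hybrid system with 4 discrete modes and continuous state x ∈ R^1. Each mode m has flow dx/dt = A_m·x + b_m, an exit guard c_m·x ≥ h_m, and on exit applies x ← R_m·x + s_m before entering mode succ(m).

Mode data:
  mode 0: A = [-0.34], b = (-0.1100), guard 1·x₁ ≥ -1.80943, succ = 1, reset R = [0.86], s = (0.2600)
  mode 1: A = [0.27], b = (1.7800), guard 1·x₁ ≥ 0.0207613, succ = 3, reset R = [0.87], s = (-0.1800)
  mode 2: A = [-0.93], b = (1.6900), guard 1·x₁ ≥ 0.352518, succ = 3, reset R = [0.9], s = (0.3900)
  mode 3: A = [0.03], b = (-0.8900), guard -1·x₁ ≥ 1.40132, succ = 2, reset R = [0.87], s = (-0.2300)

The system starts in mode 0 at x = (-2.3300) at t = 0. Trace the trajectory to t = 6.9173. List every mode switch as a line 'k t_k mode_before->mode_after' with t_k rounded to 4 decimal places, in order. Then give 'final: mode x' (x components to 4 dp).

1 0.8834 0->1
2 1.7058 1->3
3 3.0628 3->2
4 3.9252 2->3
5 6.2680 3->2
final: 2 0.0315

Mode 0: guard c·x = -1.8094 hit at Δt = 0.8834 (t = 0.8834), x⁻ = (-1.8094) → reset → x⁺ = (-1.2961), jump to mode 1
Mode 1: guard c·x = 0.0208 hit at Δt = 0.8224 (t = 1.7058), x⁻ = (0.0208) → reset → x⁺ = (-0.1619), jump to mode 3
Mode 3: guard c·x = 1.4013 hit at Δt = 1.3570 (t = 3.0628), x⁻ = (-1.4013) → reset → x⁺ = (-1.4491), jump to mode 2
Mode 2: guard c·x = 0.3525 hit at Δt = 0.8624 (t = 3.9252), x⁻ = (0.3525) → reset → x⁺ = (0.7073), jump to mode 3
Mode 3: guard c·x = 1.4013 hit at Δt = 2.3428 (t = 6.2680), x⁻ = (-1.4013) → reset → x⁺ = (-1.4491), jump to mode 2
Mode 2: flow for 0.6493 to horizon, guard not reached → x = (0.0315)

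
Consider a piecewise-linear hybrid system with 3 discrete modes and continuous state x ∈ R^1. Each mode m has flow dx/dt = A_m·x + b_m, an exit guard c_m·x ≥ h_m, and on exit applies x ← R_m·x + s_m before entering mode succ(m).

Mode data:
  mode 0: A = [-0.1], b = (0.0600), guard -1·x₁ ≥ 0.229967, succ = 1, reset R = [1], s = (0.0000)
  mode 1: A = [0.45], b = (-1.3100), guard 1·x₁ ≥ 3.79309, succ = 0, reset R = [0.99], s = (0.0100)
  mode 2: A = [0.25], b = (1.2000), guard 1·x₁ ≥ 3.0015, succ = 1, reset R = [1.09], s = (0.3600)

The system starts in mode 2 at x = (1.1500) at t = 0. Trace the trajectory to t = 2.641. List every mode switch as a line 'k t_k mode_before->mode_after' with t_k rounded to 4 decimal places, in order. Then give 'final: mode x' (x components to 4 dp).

Mode 2: guard c·x = 3.0015 hit at Δt = 1.0837 (t = 1.0837), x⁻ = (3.0015) → reset → x⁺ = (3.6316), jump to mode 1
Mode 1: guard c·x = 3.7931 hit at Δt = 0.4493 (t = 1.5330), x⁻ = (3.7931) → reset → x⁺ = (3.7652), jump to mode 0
Mode 0: flow for 1.1080 to horizon, guard not reached → x = (3.4332)

1 1.0837 2->1
2 1.5330 1->0
final: 0 3.4332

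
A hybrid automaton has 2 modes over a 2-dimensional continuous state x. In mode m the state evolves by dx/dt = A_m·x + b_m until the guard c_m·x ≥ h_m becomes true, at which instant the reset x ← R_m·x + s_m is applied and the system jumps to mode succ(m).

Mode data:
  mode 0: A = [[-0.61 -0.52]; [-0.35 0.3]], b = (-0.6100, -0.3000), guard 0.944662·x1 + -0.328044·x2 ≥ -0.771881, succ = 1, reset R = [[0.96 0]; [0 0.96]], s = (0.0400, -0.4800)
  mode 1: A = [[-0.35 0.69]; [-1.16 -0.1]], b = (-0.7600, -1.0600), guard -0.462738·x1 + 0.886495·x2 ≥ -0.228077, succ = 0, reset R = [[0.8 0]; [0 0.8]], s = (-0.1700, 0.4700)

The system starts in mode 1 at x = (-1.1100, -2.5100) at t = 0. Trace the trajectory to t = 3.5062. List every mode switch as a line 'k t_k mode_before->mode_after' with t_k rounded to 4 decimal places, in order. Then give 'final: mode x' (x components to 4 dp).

1 0.8051 1->0
2 2.3771 0->1
3 2.7591 1->0
final: 0 -1.0849 -0.3024

Mode 1: guard c·x = -0.2281 hit at Δt = 0.8051 (t = 0.8051), x⁻ = (-2.3730, -1.4960) → reset → x⁺ = (-2.0684, -0.7268), jump to mode 0
Mode 0: guard c·x = -0.7719 hit at Δt = 1.5720 (t = 2.3771), x⁻ = (-1.0592, -0.6972) → reset → x⁺ = (-0.9768, -1.1493), jump to mode 1
Mode 1: guard c·x = -0.2281 hit at Δt = 0.3820 (t = 2.7591), x⁻ = (-1.3927, -0.9842) → reset → x⁺ = (-1.2842, -0.3174), jump to mode 0
Mode 0: flow for 0.7471 to horizon, guard not reached → x = (-1.0849, -0.3024)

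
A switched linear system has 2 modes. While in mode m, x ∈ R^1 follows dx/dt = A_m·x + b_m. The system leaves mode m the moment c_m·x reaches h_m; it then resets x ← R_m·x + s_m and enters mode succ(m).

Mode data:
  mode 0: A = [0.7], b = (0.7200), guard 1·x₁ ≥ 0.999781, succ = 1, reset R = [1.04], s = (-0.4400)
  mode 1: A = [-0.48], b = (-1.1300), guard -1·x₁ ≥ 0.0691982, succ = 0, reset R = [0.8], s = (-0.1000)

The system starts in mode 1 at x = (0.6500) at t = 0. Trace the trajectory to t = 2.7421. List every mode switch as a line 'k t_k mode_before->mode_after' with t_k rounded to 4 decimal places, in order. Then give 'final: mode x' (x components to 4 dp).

1 0.5701 1->0
2 1.7741 0->1
3 2.3091 1->0
final: 0 0.1538

Mode 1: guard c·x = 0.0692 hit at Δt = 0.5701 (t = 0.5701), x⁻ = (-0.0692) → reset → x⁺ = (-0.1554), jump to mode 0
Mode 0: guard c·x = 0.9998 hit at Δt = 1.2040 (t = 1.7741), x⁻ = (0.9998) → reset → x⁺ = (0.5998), jump to mode 1
Mode 1: guard c·x = 0.0692 hit at Δt = 0.5350 (t = 2.3091), x⁻ = (-0.0692) → reset → x⁺ = (-0.1554), jump to mode 0
Mode 0: flow for 0.4330 to horizon, guard not reached → x = (0.1538)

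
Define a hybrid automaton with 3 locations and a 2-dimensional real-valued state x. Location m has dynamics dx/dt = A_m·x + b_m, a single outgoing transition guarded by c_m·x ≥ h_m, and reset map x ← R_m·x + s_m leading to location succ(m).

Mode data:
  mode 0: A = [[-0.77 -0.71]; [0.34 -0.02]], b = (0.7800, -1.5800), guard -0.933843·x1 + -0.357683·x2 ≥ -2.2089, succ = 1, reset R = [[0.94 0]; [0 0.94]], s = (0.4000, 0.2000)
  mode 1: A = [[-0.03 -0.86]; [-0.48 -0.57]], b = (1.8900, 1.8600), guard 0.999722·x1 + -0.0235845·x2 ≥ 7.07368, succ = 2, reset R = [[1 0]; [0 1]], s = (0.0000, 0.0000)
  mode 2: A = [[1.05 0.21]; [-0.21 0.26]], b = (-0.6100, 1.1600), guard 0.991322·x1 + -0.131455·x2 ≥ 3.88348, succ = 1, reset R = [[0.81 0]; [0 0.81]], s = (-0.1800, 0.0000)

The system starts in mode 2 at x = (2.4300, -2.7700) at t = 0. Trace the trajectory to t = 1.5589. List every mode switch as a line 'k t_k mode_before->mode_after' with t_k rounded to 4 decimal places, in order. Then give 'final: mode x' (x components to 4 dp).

1 0.5903 2->1
final: 1 5.8791 -1.5612

Mode 2: guard c·x = 3.8835 hit at Δt = 0.5903 (t = 0.5903), x⁻ = (3.5356, -2.8797) → reset → x⁺ = (2.6838, -2.3326), jump to mode 1
Mode 1: flow for 0.9686 to horizon, guard not reached → x = (5.8791, -1.5612)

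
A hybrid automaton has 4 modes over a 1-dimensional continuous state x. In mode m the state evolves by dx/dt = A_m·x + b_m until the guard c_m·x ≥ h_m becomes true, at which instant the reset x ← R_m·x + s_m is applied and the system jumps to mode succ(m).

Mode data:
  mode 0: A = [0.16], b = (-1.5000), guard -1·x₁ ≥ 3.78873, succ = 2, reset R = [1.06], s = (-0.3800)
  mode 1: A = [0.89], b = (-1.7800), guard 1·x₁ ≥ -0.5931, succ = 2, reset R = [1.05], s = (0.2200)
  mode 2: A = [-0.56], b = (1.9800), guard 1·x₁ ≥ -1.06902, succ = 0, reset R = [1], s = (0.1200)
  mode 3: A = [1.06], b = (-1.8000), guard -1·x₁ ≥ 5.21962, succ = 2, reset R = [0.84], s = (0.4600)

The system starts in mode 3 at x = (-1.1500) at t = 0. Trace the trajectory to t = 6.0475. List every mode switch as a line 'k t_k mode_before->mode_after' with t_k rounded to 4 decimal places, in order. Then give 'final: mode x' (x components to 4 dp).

1 0.8372 3->2
2 1.6988 2->0
3 3.2175 0->2
4 4.1886 2->0
5 5.7073 0->2
final: 2 -3.0200

Mode 3: guard c·x = 5.2196 hit at Δt = 0.8372 (t = 0.8372), x⁻ = (-5.2196) → reset → x⁺ = (-3.9245), jump to mode 2
Mode 2: guard c·x = -1.0690 hit at Δt = 0.8616 (t = 1.6988), x⁻ = (-1.0690) → reset → x⁺ = (-0.9490), jump to mode 0
Mode 0: guard c·x = 3.7887 hit at Δt = 1.5187 (t = 3.2175), x⁻ = (-3.7887) → reset → x⁺ = (-4.3961), jump to mode 2
Mode 2: guard c·x = -1.0690 hit at Δt = 0.9711 (t = 4.1886), x⁻ = (-1.0690) → reset → x⁺ = (-0.9490), jump to mode 0
Mode 0: guard c·x = 3.7887 hit at Δt = 1.5187 (t = 5.7073), x⁻ = (-3.7887) → reset → x⁺ = (-4.3961), jump to mode 2
Mode 2: flow for 0.3402 to horizon, guard not reached → x = (-3.0200)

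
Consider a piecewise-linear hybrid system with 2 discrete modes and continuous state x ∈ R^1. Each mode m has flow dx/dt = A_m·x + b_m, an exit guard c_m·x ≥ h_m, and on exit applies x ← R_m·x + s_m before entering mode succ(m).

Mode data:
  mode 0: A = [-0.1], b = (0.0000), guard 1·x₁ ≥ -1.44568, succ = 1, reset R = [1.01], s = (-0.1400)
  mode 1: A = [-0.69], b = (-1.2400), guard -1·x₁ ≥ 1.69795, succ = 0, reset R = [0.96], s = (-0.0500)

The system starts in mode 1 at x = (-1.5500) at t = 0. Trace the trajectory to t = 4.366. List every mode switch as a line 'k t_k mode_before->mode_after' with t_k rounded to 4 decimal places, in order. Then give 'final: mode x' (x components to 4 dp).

Mode 1: guard c·x = 1.6980 hit at Δt = 1.3234 (t = 1.3234), x⁻ = (-1.6979) → reset → x⁺ = (-1.6800), jump to mode 0
Mode 0: guard c·x = -1.4457 hit at Δt = 1.5023 (t = 2.8257), x⁻ = (-1.4457) → reset → x⁺ = (-1.6001), jump to mode 1
Mode 1: guard c·x = 1.6980 hit at Δt = 0.9947 (t = 3.8205), x⁻ = (-1.6979) → reset → x⁺ = (-1.6800), jump to mode 0
Mode 0: flow for 0.5455 to horizon, guard not reached → x = (-1.5908)

1 1.3234 1->0
2 2.8257 0->1
3 3.8205 1->0
final: 0 -1.5908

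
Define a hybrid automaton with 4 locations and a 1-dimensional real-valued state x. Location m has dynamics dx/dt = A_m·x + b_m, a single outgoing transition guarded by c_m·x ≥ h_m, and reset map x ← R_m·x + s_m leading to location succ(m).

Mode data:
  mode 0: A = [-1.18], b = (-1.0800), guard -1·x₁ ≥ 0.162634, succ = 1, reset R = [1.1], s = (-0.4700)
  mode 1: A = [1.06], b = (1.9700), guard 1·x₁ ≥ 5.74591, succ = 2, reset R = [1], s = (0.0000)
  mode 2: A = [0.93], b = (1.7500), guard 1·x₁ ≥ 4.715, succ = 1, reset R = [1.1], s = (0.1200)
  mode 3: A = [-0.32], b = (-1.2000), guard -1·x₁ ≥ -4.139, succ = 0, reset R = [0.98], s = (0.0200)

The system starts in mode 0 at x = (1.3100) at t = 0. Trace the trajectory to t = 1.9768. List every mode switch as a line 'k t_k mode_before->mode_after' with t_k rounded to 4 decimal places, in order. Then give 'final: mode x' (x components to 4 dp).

1 0.9187 0->1
final: 1 1.8546

Mode 0: guard c·x = 0.1626 hit at Δt = 0.9187 (t = 0.9187), x⁻ = (-0.1626) → reset → x⁺ = (-0.6489), jump to mode 1
Mode 1: flow for 1.0581 to horizon, guard not reached → x = (1.8546)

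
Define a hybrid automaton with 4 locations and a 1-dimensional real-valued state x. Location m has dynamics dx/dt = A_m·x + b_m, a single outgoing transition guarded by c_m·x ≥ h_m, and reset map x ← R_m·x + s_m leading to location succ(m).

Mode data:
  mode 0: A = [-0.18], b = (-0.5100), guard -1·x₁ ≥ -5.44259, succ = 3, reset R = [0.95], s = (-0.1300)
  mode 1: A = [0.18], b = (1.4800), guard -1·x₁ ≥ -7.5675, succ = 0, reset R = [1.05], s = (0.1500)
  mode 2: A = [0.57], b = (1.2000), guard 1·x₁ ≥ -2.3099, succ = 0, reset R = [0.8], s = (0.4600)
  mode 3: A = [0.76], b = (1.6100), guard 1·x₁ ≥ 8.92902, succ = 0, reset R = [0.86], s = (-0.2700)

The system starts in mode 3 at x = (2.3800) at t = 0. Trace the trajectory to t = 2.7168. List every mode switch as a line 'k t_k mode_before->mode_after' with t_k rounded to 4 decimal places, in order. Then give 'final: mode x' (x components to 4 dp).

Mode 3: guard c·x = 8.9290 hit at Δt = 1.1822 (t = 1.1822), x⁻ = (8.9290) → reset → x⁺ = (7.4090), jump to mode 0
Mode 0: guard c·x = -5.4426 hit at Δt = 1.1843 (t = 2.3665), x⁻ = (5.4426) → reset → x⁺ = (5.0405), jump to mode 3
Mode 3: flow for 0.3503 to horizon, guard not reached → x = (7.2241)

1 1.1822 3->0
2 2.3665 0->3
final: 3 7.2241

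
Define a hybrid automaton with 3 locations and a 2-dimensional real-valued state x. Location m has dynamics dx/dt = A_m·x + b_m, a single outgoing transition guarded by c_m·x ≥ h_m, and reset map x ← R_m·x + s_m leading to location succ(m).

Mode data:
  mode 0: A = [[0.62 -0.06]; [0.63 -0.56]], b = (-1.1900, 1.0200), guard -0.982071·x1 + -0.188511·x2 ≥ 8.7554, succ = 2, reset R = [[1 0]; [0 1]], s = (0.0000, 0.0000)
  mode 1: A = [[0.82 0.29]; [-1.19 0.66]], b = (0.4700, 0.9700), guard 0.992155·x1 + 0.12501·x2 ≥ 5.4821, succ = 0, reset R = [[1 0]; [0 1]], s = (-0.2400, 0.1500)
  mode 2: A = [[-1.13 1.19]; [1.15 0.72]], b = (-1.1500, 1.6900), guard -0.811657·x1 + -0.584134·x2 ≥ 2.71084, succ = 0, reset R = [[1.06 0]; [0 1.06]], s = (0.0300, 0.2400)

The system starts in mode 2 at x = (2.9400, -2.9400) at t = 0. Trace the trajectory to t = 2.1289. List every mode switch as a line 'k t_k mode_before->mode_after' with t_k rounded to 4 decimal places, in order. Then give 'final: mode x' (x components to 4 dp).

1 1.0175 2->0
final: 0 -4.7283 -2.1289

Mode 2: guard c·x = 2.7108 hit at Δt = 1.0175 (t = 1.0175), x⁻ = (-1.4636, -2.6072) → reset → x⁺ = (-1.5214, -2.5236), jump to mode 0
Mode 0: flow for 1.1114 to horizon, guard not reached → x = (-4.7283, -2.1289)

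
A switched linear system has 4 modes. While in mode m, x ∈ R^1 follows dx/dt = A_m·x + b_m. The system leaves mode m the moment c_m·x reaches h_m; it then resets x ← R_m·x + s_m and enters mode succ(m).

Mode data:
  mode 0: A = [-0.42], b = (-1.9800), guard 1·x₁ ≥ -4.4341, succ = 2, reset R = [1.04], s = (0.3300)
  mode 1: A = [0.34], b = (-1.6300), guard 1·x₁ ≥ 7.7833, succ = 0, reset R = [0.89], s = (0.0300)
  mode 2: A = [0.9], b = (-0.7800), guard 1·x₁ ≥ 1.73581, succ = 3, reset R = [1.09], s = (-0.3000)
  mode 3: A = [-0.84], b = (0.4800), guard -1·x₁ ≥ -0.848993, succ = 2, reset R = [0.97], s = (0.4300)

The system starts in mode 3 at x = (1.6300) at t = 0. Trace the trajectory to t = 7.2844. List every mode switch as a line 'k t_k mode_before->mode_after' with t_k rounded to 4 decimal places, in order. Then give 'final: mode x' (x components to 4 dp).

1 1.5936 3->2
2 2.4930 2->3
3 4.0431 3->2
4 4.9425 2->3
5 6.4926 3->2
final: 2 1.6556

Mode 3: guard c·x = -0.8490 hit at Δt = 1.5936 (t = 1.5936), x⁻ = (0.8490) → reset → x⁺ = (1.2535), jump to mode 2
Mode 2: guard c·x = 1.7358 hit at Δt = 0.8994 (t = 2.4930), x⁻ = (1.7358) → reset → x⁺ = (1.5920), jump to mode 3
Mode 3: guard c·x = -0.8490 hit at Δt = 1.5501 (t = 4.0431), x⁻ = (0.8490) → reset → x⁺ = (1.2535), jump to mode 2
Mode 2: guard c·x = 1.7358 hit at Δt = 0.8994 (t = 4.9425), x⁻ = (1.7358) → reset → x⁺ = (1.5920), jump to mode 3
Mode 3: guard c·x = -0.8490 hit at Δt = 1.5501 (t = 6.4926), x⁻ = (0.8490) → reset → x⁺ = (1.2535), jump to mode 2
Mode 2: flow for 0.7918 to horizon, guard not reached → x = (1.6556)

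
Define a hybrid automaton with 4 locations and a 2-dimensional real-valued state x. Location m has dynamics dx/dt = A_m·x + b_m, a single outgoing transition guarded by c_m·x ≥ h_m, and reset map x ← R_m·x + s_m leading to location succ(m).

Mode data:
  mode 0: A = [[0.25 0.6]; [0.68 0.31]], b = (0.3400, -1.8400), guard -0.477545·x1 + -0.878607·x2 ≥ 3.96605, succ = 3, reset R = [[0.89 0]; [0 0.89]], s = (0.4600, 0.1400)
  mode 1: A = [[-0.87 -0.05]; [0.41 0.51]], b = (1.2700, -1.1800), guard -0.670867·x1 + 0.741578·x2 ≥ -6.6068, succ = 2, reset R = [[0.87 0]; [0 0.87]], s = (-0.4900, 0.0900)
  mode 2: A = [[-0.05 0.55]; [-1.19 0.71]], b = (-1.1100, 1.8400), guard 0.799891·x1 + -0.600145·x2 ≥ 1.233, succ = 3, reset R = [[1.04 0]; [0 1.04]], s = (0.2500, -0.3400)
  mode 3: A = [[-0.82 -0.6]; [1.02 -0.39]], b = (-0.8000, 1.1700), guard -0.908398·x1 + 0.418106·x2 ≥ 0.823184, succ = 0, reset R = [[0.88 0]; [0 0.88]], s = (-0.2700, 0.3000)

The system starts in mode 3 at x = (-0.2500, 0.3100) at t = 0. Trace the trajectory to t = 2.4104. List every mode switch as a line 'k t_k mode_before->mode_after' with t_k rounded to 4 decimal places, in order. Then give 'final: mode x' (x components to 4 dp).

Mode 3: guard c·x = 0.8232 hit at Δt = 0.5351 (t = 0.5351), x⁻ = (-0.6335, 0.5926) → reset → x⁺ = (-0.8274, 0.8215), jump to mode 0
Mode 0: guard c·x = 3.9661 hit at Δt = 1.5675 (t = 2.1026), x⁻ = (-1.7162, -3.5812) → reset → x⁺ = (-1.0674, -3.0473), jump to mode 3
Mode 3: flow for 0.3078 to horizon, guard not reached → x = (-0.5861, -2.6014)

1 0.5351 3->0
2 2.1026 0->3
final: 3 -0.5861 -2.6014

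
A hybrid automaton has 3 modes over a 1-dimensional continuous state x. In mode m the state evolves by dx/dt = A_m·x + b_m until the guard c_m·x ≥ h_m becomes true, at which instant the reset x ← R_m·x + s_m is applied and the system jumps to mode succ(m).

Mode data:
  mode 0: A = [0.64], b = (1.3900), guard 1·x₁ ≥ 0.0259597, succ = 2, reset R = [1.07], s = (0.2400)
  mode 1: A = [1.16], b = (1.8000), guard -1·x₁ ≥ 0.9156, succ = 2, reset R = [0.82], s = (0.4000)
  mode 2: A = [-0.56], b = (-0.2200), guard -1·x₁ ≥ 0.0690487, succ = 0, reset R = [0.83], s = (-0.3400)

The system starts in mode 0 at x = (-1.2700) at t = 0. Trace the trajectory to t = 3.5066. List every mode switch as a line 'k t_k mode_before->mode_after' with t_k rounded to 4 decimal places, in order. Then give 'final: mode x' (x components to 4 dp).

Mode 0: guard c·x = 0.0260 hit at Δt = 1.3918 (t = 1.3918), x⁻ = (0.0260) → reset → x⁺ = (0.2678), jump to mode 2
Mode 2: guard c·x = 0.0690 hit at Δt = 1.2733 (t = 2.6651), x⁻ = (-0.0690) → reset → x⁺ = (-0.3973), jump to mode 0
Mode 0: guard c·x = 0.0260 hit at Δt = 0.3342 (t = 2.9993), x⁻ = (0.0260) → reset → x⁺ = (0.2678), jump to mode 2
Mode 2: flow for 0.5073 to horizon, guard not reached → x = (0.1044)

1 1.3918 0->2
2 2.6651 2->0
3 2.9993 0->2
final: 2 0.1044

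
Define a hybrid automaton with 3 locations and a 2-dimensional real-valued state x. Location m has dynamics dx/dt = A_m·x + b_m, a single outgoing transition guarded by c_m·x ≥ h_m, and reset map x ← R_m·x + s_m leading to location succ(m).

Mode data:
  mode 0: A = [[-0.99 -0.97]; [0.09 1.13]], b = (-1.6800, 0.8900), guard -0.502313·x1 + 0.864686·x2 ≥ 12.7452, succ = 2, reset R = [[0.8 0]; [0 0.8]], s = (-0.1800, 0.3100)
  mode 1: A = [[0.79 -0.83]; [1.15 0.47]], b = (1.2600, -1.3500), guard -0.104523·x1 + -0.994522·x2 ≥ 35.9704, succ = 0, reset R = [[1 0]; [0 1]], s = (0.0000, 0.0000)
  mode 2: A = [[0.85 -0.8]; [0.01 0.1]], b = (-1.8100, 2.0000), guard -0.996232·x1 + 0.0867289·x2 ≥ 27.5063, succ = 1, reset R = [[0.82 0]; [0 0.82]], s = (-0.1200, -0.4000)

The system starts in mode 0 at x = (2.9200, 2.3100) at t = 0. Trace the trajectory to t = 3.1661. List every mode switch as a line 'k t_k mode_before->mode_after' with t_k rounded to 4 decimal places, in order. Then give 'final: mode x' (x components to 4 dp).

Mode 0: guard c·x = 12.7452 hit at Δt = 1.2386 (t = 1.2386), x⁻ = (-5.1656, 11.7389) → reset → x⁺ = (-4.3125, 9.7011), jump to mode 2
Mode 2: guard c·x = 27.5063 hit at Δt = 0.9921 (t = 2.2307), x⁻ = (-26.5084, 12.6581) → reset → x⁺ = (-21.8569, 9.9797), jump to mode 1
Mode 1: flow for 0.9354 to horizon, guard not reached → x = (-39.5569, -28.5048)

1 1.2386 0->2
2 2.2307 2->1
final: 1 -39.5569 -28.5048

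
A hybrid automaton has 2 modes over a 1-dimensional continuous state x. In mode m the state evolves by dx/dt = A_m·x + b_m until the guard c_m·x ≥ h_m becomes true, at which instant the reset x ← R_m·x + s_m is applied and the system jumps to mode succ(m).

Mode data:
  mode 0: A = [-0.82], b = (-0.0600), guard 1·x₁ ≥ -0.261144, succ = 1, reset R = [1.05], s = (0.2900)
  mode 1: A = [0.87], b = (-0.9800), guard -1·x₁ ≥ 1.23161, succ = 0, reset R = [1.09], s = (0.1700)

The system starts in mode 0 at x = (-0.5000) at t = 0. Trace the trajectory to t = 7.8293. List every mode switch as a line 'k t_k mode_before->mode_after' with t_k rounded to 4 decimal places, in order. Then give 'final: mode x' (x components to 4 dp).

1 1.0001 0->1
2 1.8655 1->0
3 4.0193 0->1
4 4.8847 1->0
5 7.0385 0->1
final: 1 -1.0834

Mode 0: guard c·x = -0.2611 hit at Δt = 1.0001 (t = 1.0001), x⁻ = (-0.2611) → reset → x⁺ = (0.0158), jump to mode 1
Mode 1: guard c·x = 1.2316 hit at Δt = 0.8654 (t = 1.8655), x⁻ = (-1.2316) → reset → x⁺ = (-1.1725), jump to mode 0
Mode 0: guard c·x = -0.2611 hit at Δt = 2.1538 (t = 4.0193), x⁻ = (-0.2611) → reset → x⁺ = (0.0158), jump to mode 1
Mode 1: guard c·x = 1.2316 hit at Δt = 0.8654 (t = 4.8847), x⁻ = (-1.2316) → reset → x⁺ = (-1.1725), jump to mode 0
Mode 0: guard c·x = -0.2611 hit at Δt = 2.1538 (t = 7.0385), x⁻ = (-0.2611) → reset → x⁺ = (0.0158), jump to mode 1
Mode 1: flow for 0.7908 to horizon, guard not reached → x = (-1.0834)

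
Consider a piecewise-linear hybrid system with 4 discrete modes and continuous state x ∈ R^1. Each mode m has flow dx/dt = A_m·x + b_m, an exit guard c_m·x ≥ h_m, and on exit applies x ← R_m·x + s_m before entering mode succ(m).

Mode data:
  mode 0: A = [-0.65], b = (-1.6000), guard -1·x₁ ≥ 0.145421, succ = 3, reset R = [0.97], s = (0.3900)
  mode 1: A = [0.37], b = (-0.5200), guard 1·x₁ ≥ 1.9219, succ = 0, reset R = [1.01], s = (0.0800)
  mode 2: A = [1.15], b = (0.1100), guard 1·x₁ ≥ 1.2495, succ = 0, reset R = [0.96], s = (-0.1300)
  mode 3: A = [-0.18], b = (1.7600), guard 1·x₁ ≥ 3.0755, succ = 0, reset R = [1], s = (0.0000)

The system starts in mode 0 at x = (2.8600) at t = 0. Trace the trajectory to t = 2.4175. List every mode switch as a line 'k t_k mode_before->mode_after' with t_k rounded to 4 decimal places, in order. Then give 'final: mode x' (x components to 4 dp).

Mode 0: guard c·x = 0.1454 hit at Δt = 1.2798 (t = 1.2798), x⁻ = (-0.1454) → reset → x⁺ = (0.2489), jump to mode 3
Mode 3: flow for 1.1377 to horizon, guard not reached → x = (2.0135)

1 1.2798 0->3
final: 3 2.0135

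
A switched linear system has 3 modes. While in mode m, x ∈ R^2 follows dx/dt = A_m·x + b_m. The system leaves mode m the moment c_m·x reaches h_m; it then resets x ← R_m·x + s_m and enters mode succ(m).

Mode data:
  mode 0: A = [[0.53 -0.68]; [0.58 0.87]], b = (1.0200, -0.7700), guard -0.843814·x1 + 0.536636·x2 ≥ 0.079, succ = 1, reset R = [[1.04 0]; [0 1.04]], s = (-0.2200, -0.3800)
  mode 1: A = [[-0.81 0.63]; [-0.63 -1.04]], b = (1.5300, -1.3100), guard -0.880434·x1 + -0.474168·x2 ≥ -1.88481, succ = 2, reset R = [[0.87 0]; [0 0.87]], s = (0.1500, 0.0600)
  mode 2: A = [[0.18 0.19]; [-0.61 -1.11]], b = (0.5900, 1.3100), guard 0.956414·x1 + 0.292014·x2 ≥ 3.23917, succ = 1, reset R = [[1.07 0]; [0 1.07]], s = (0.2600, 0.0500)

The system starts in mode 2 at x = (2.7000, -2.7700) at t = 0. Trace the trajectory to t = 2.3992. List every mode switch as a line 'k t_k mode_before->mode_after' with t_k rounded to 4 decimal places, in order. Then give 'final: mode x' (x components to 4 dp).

Mode 2: guard c·x = 3.2392 hit at Δt = 1.2496 (t = 1.2496), x⁻ = (3.7419, -1.1629) → reset → x⁺ = (4.2638, -1.1943), jump to mode 1
Mode 1: guard c·x = -1.8848 hit at Δt = 0.4138 (t = 1.6634), x⁻ = (3.2174, -1.9992) → reset → x⁺ = (2.9492, -1.6793), jump to mode 2
Mode 2: flow for 0.7358 to horizon, guard not reached → x = (3.6318, -1.1024)

1 1.2496 2->1
2 1.6634 1->2
final: 2 3.6318 -1.1024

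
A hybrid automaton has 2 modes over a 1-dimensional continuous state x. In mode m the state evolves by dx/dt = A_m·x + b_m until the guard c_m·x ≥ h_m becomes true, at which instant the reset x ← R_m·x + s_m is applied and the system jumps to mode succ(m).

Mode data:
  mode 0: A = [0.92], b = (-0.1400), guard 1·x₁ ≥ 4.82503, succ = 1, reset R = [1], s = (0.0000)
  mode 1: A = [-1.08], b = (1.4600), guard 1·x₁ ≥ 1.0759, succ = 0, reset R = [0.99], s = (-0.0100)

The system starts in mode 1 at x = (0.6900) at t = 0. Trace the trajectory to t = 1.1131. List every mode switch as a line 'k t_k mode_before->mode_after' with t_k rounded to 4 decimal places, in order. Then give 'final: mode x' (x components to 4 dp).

Mode 1: guard c·x = 1.0759 hit at Δt = 0.8100 (t = 0.8100), x⁻ = (1.0759) → reset → x⁺ = (1.0551), jump to mode 0
Mode 0: flow for 0.3031 to horizon, guard not reached → x = (1.3455)

1 0.8100 1->0
final: 0 1.3455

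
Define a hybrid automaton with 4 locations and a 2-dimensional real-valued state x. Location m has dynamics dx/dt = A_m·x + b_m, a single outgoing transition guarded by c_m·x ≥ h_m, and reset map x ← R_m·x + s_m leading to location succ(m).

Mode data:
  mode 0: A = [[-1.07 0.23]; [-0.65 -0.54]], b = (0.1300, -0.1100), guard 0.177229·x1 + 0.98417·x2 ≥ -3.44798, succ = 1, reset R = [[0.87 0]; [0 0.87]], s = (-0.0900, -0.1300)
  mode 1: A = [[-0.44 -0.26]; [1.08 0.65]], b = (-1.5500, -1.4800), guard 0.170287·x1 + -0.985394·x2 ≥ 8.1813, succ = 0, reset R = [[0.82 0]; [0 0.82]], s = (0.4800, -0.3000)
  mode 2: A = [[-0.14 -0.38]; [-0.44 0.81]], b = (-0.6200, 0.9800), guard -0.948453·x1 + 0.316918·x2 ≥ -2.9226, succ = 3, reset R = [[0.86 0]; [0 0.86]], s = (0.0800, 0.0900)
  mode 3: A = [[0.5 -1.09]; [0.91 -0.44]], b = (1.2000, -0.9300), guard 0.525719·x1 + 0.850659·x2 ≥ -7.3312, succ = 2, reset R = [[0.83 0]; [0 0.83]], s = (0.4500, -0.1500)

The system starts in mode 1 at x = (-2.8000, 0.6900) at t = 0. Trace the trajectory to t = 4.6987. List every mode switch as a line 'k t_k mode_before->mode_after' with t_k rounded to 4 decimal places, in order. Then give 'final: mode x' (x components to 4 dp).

Mode 1: guard c·x = 8.1813 hit at Δt = 1.4239 (t = 1.4239), x⁻ = (-2.0786, -8.6618) → reset → x⁺ = (-1.2245, -7.4027), jump to mode 0
Mode 0: guard c·x = -3.4480 hit at Δt = 1.1921 (t = 2.6160), x⁻ = (-0.9850, -3.3261) → reset → x⁺ = (-0.9469, -3.0237), jump to mode 1
Mode 1: guard c·x = 8.1813 hit at Δt = 0.8947 (t = 3.5107), x⁻ = (-0.6970, -8.4230) → reset → x⁺ = (-0.0915, -7.2069), jump to mode 0
Mode 0: flow for 1.1880 to horizon, guard not reached → x = (-0.6898, -3.5712)

1 1.4239 1->0
2 2.6160 0->1
3 3.5107 1->0
final: 0 -0.6898 -3.5712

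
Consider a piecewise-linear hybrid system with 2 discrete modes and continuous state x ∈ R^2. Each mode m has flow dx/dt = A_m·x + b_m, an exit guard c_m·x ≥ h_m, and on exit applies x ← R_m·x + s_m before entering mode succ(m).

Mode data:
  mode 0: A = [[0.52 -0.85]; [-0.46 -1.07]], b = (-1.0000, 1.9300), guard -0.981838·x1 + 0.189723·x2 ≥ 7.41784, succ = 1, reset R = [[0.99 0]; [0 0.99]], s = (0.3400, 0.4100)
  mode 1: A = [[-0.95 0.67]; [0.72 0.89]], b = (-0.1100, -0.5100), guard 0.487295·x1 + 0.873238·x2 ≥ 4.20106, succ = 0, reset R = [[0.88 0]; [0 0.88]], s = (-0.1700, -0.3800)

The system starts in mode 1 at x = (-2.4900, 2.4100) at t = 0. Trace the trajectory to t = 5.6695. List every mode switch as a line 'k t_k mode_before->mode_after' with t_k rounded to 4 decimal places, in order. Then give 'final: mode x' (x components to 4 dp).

Mode 1: guard c·x = 4.2011 hit at Δt = 1.2239 (t = 1.2239), x⁻ = (0.6963, 4.4224) → reset → x⁺ = (0.4427, 3.5117), jump to mode 0
Mode 0: guard c·x = 7.4178 hit at Δt = 1.4545 (t = 2.6784), x⁻ = (-6.8951, 3.4156) → reset → x⁺ = (-6.4861, 3.7914), jump to mode 1
Mode 1: guard c·x = 4.2011 hit at Δt = 1.2653 (t = 3.9437), x⁻ = (-0.1149, 4.8750) → reset → x⁺ = (-0.2711, 3.9100), jump to mode 0
Mode 0: guard c·x = 7.4178 hit at Δt = 1.1721 (t = 5.1158), x⁻ = (-6.8574, 3.6105) → reset → x⁺ = (-6.4488, 3.9844), jump to mode 1
Mode 1: flow for 0.5537 to horizon, guard not reached → x = (-2.7720, 3.7899)

1 1.2239 1->0
2 2.6784 0->1
3 3.9437 1->0
4 5.1158 0->1
final: 1 -2.7720 3.7899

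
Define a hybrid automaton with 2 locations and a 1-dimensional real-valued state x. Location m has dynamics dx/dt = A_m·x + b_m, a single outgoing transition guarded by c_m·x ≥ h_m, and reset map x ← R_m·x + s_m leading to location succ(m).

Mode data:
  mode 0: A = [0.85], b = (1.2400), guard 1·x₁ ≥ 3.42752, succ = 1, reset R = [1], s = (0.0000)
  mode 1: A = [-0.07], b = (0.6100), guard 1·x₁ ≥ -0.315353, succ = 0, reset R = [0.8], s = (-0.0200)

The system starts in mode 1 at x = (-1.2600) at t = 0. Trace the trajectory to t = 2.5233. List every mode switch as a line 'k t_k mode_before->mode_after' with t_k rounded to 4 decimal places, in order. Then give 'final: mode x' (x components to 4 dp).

1 1.4214 1->0
final: 0 1.5684

Mode 1: guard c·x = -0.3154 hit at Δt = 1.4214 (t = 1.4214), x⁻ = (-0.3154) → reset → x⁺ = (-0.2723), jump to mode 0
Mode 0: flow for 1.1019 to horizon, guard not reached → x = (1.5684)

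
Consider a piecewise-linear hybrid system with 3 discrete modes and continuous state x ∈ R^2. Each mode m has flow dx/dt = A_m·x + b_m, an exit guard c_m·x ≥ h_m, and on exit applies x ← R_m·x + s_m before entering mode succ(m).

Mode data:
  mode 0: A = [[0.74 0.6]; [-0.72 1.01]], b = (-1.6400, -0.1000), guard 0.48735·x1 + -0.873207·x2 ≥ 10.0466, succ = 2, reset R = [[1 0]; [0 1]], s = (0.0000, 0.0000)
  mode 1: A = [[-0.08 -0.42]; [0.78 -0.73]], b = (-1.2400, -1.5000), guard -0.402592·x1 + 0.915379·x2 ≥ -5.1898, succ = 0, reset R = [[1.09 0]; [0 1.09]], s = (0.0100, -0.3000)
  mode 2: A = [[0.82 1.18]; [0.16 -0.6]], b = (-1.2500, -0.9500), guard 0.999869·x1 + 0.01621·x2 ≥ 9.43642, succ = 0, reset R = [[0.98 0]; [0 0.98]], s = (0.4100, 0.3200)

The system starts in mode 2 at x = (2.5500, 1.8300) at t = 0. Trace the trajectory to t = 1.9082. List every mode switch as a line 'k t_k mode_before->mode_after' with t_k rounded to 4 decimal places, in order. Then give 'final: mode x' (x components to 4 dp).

1 1.5374 2->0
final: 0 11.9242 -2.0078

Mode 2: guard c·x = 9.4364 hit at Δt = 1.5374 (t = 1.5374), x⁻ = (9.4258, 0.7318) → reset → x⁺ = (9.6473, 1.0372), jump to mode 0
Mode 0: flow for 0.3708 to horizon, guard not reached → x = (11.9242, -2.0078)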